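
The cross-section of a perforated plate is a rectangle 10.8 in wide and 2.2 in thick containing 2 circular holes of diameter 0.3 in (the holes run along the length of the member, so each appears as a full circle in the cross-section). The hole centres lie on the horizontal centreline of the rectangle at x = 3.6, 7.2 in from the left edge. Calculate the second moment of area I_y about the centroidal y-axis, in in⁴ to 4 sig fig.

I_y ≈ 230.5 in⁴

Decompose the section into non-overlapping parts with the origin at the bottom-left of its bounding rectangle.
Plate: 10.8 × 2.2, A = 23.76 in², x = 5.4 in, Ī = 230.947 in⁴.
Hole 1 (subtracted): ⌀0.3, A = 0.0706858 in², x = 3.6 in, Ī = 0.000397608 in⁴.
Hole 2 (subtracted): ⌀0.3, A = 0.0706858 in², x = 7.2 in, Ī = 0.000397608 in⁴.
By symmetry the centroid is at mid-width, x̄ = 5.4 in.
Transfer each piece to the centroidal y-axis using Ī + A·d² with d = x − 5.4:
  plate: d = 0 in → contributes +230.947 in⁴
  hole 1: d = -1.8 in → contributes −0.22942 in⁴
  hole 2: d = 1.8 in → contributes −0.22942 in⁴
Total I = 230.488 in⁴.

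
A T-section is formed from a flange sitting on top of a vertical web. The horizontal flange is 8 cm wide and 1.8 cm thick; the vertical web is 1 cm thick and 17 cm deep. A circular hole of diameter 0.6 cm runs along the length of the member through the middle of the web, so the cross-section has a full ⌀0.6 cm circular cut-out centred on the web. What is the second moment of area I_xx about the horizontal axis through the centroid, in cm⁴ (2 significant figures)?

Split into non-overlapping primitives; take the origin at the lower-left of the bounding box.
Flange: 8 × 1.8, A = 14.4 cm², y = 17.9 cm, Ī = 3.888 cm⁴.
Web: 1 × 17, A = 17 cm², y = 8.5 cm, Ī = 409.4 cm⁴.
Hole (subtracted): ⌀0.6, A = 0.2827 cm², y = 8.5 cm, Ī = 0.006362 cm⁴.
Centroid: ȳ = ΣA·y / ΣA = 12.85 cm.
Transfer each piece to the horizontal axis through the centroid using Ī + A·d² with d = y − 12.85:
  flange: d = 5.05 cm → contributes +371.1 cm⁴
  web: d = -4.35 cm → contributes +731.1 cm⁴
  hole: d = -4.35 cm → contributes −5.357 cm⁴
Total I = 1 097 cm⁴.

I_xx ≈ 1100 cm⁴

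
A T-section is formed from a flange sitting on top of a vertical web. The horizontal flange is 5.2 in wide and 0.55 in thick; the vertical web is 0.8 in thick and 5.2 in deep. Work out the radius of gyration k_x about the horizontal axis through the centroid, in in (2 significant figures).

k_x ≈ 1.8 in

Decompose the section into non-overlapping parts with the origin at the bottom-left of its bounding rectangle.
Flange: 5.2 × 0.55, A = 2.86 in², y = 5.475 in, Ī = 0.0721 in⁴.
Web: 0.8 × 5.2, A = 4.16 in², y = 2.6 in, Ī = 9.374 in⁴.
Centroid: ȳ = ΣA·y / ΣA = 3.771 in.
Transfer each piece to the horizontal axis through the centroid using Ī + A·d² with d = y − 3.771:
  flange: d = 1.704 in → contributes +8.374 in⁴
  web: d = -1.171 in → contributes +15.08 in⁴
Total I = 23.45 in⁴.
Radius of gyration: k = √(I/A) = √(23.45 / 7.02) = 1.828 in.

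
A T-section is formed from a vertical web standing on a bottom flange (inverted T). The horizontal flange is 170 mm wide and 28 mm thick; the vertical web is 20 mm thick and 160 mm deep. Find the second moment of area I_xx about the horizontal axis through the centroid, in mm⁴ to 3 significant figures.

I_xx ≈ 2.40 × 10⁷ mm⁴

Decompose the section into non-overlapping parts with the origin at the bottom-left of its bounding rectangle.
Flange: 170 × 28, A = 4 760 mm², y = 14 mm, Ī = 310 987 mm⁴.
Web: 20 × 160, A = 3 200 mm², y = 108 mm, Ī = 6 826 667 mm⁴.
Centroid: ȳ = ΣA·y / ΣA = 51.789 mm.
Transfer each piece to the horizontal axis through the centroid using Ī + A·d² with d = y − 51.789:
  flange: d = -37.789 mm → contributes +7 108 287 mm⁴
  web: d = 56.211 mm → contributes +16 937 651 mm⁴
Total I = 24 045 939 mm⁴.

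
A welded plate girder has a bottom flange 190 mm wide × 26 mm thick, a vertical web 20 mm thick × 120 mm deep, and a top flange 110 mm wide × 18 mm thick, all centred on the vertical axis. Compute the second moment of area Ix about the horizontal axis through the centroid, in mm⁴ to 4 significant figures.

Ix ≈ 3.358 × 10⁷ mm⁴

Break the section into simple shapes (no overlaps), measuring from the bottom-left corner of the bounding box.
Bottom plate: 190 × 26, A = 4 940 mm², y = 13 mm, Ī = 278 287 mm⁴.
Web plate: 20 × 120, A = 2 400 mm², y = 86 mm, Ī = 2 880 000 mm⁴.
Top plate: 110 × 18, A = 1 980 mm², y = 155 mm, Ī = 53 460 mm⁴.
Centroid: ȳ = ΣA·y / ΣA = 61.9657 mm.
Transfer each piece to the horizontal axis through the centroid using Ī + A·d² with d = y − 61.9657:
  bottom plate: d = -48.9657 mm → contributes +12 122 610 mm⁴
  web plate: d = 24.0343 mm → contributes +4 266 358 mm⁴
  top plate: d = 93.0343 mm → contributes +17 191 127 mm⁴
Total I = 33 580 096 mm⁴.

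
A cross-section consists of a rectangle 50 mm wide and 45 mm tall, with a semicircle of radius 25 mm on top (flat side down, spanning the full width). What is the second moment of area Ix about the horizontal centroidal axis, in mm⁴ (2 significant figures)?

Ix ≈ 1.2 × 10⁶ mm⁴

Treat the section as a set of non-overlapping primitives; coordinates are from the bounding-box lower-left.
Rectangular body: 50 × 45, A = 2 250 mm², y = 22.5 mm, Ī = 379 688 mm⁴.
Semicircular cap: semicircle r = 25, A = 981.7 mm², y = 55.61 mm, Ī = 42 874 mm⁴.
Centroid: ȳ = ΣA·y / ΣA = 32.56 mm.
Transfer each piece to the horizontal centroidal axis using Ī + A·d² with d = y − 32.56:
  rectangular body: d = -10.06 mm → contributes +607 320 mm⁴
  semicircular cap: d = 23.05 mm → contributes +564 569 mm⁴
Total I = 1 171 889 mm⁴.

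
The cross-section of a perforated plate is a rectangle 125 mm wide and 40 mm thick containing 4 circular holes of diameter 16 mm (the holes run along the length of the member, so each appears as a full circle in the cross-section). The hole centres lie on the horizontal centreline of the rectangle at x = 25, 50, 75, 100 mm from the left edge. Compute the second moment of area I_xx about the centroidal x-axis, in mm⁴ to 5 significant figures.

I_xx ≈ 6.5380 × 10⁵ mm⁴

Split into non-overlapping primitives; take the origin at the lower-left of the bounding box.
Plate: 125 × 40, A = 5 000 mm², y = 20 mm, Ī = 666666.7 mm⁴.
Hole 1 (subtracted): ⌀16, A = 201.0619 mm², y = 20 mm, Ī = 3216.991 mm⁴.
Hole 2 (subtracted): ⌀16, A = 201.0619 mm², y = 20 mm, Ī = 3216.991 mm⁴.
Hole 3 (subtracted): ⌀16, A = 201.0619 mm², y = 20 mm, Ī = 3216.991 mm⁴.
Hole 4 (subtracted): ⌀16, A = 201.0619 mm², y = 20 mm, Ī = 3216.991 mm⁴.
By symmetry the centroid is at mid-height, ȳ = 20 mm.
All pieces are centred on the centroidal x-axis, so I = ΣĪ (holes subtracted) = 653798.7 mm⁴.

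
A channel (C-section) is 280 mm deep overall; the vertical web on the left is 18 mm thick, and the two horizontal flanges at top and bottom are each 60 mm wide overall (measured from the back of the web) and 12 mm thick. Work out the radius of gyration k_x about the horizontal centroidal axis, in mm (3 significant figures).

k_x ≈ 91.9 mm

Treat the section as a set of non-overlapping primitives; coordinates are from the bounding-box lower-left.
Web: 18 × 280, A = 5 040 mm², y = 140 mm, Ī = 32 928 000 mm⁴.
Top flange (beyond web): 42 × 12, A = 504 mm², y = 274 mm, Ī = 6 048 mm⁴.
Bottom flange (beyond web): 42 × 12, A = 504 mm², y = 6 mm, Ī = 6 048 mm⁴.
By symmetry the centroid is at mid-height, ȳ = 140 mm.
Transfer each piece to the horizontal centroidal axis using Ī + A·d² with d = y − 140:
  web: d = 0 mm → contributes +32 928 000 mm⁴
  top flange (beyond web): d = 134 mm → contributes +9 055 872 mm⁴
  bottom flange (beyond web): d = -134 mm → contributes +9 055 872 mm⁴
Total I = 51 039 744 mm⁴.
Radius of gyration: k = √(I/A) = √(51 039 744 / 6 048) = 91.865 mm.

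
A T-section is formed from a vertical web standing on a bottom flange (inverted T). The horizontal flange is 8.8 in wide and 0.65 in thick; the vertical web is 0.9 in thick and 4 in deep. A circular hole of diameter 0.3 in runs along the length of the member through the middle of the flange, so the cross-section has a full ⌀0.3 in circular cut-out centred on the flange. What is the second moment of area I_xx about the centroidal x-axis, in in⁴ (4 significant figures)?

I_xx ≈ 16.89 in⁴

Break the section into simple shapes (no overlaps), measuring from the bottom-left corner of the bounding box.
Flange: 8.8 × 0.65, A = 5.72 in², y = 0.325 in, Ī = 0.201392 in⁴.
Web: 0.9 × 4, A = 3.6 in², y = 2.65 in, Ī = 4.8 in⁴.
Hole (subtracted): ⌀0.3, A = 0.0706858 in², y = 0.325 in, Ī = 0.000397608 in⁴.
Centroid: ȳ = ΣA·y / ΣA = 1.22993 in.
Transfer each piece to the centroidal x-axis using Ī + A·d² with d = y − 1.22993:
  flange: d = -0.904932 in → contributes +4.88551 in⁴
  web: d = 1.42007 in → contributes +12.0597 in⁴
  hole: d = -0.904932 in → contributes −0.0582824 in⁴
Total I = 16.887 in⁴.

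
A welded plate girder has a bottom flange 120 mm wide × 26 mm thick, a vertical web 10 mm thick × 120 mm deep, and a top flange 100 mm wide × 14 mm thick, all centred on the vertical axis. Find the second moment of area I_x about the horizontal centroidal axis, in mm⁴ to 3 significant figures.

I_x ≈ 2.14 × 10⁷ mm⁴

Treat the section as a set of non-overlapping primitives; coordinates are from the bounding-box lower-left.
Bottom plate: 120 × 26, A = 3 120 mm², y = 13 mm, Ī = 175 760 mm⁴.
Web plate: 10 × 120, A = 1 200 mm², y = 86 mm, Ī = 1 440 000 mm⁴.
Top plate: 100 × 14, A = 1 400 mm², y = 153 mm, Ī = 22 867 mm⁴.
Centroid: ȳ = ΣA·y / ΣA = 62.58 mm.
Transfer each piece to the horizontal centroidal axis using Ī + A·d² with d = y − 62.58:
  bottom plate: d = -49.58 mm → contributes +7 845 400 mm⁴
  web plate: d = 23.42 mm → contributes +2 098 172 mm⁴
  top plate: d = 90.42 mm → contributes +11 468 847 mm⁴
Total I = 21 412 420 mm⁴.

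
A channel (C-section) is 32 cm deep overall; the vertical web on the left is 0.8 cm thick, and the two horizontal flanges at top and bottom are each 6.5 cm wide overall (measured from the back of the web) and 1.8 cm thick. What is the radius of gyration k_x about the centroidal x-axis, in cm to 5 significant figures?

Treat the section as a set of non-overlapping primitives; coordinates are from the bounding-box lower-left.
Web: 0.8 × 32, A = 25.6 cm², y = 16 cm, Ī = 2184.533 cm⁴.
Top flange (beyond web): 5.7 × 1.8, A = 10.26 cm², y = 31.1 cm, Ī = 2.7702 cm⁴.
Bottom flange (beyond web): 5.7 × 1.8, A = 10.26 cm², y = 0.9 cm, Ī = 2.7702 cm⁴.
By symmetry the centroid is at mid-height, ȳ = 16 cm.
Transfer each piece to the centroidal x-axis using Ī + A·d² with d = y − 16:
  web: d = 0 cm → contributes +2184.533 cm⁴
  top flange (beyond web): d = 15.1 cm → contributes +2342.153 cm⁴
  bottom flange (beyond web): d = -15.1 cm → contributes +2342.153 cm⁴
Total I = 6868.839 cm⁴.
Radius of gyration: k = √(I/A) = √(6868.839 / 46.12) = 12.20385 cm.

k_x ≈ 12.204 cm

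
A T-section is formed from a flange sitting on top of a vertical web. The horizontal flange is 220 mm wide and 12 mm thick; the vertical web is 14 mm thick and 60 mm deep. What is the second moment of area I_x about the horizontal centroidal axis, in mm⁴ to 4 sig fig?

I_x ≈ 1.110 × 10⁶ mm⁴

Break the section into simple shapes (no overlaps), measuring from the bottom-left corner of the bounding box.
Flange: 220 × 12, A = 2 640 mm², y = 66 mm, Ī = 31 680 mm⁴.
Web: 14 × 60, A = 840 mm², y = 30 mm, Ī = 252 000 mm⁴.
Centroid: ȳ = ΣA·y / ΣA = 57.3103 mm.
Transfer each piece to the horizontal centroidal axis using Ī + A·d² with d = y − 57.3103:
  flange: d = 8.68966 mm → contributes +231 027 mm⁴
  web: d = -27.3103 mm → contributes +878 518 mm⁴
Total I = 1 109 545 mm⁴.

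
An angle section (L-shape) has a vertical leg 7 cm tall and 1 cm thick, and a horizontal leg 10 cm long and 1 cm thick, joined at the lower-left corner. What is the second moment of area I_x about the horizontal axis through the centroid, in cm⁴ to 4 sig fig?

Split into non-overlapping primitives; take the origin at the lower-left of the bounding box.
Vertical leg: 1 × 7, A = 7 cm², y = 3.5 cm, Ī = 28.5833 cm⁴.
Horizontal leg (remainder): 9 × 1, A = 9 cm², y = 0.5 cm, Ī = 0.75 cm⁴.
Centroid: ȳ = ΣA·y / ΣA = 1.8125 cm.
Transfer each piece to the horizontal axis through the centroid using Ī + A·d² with d = y − 1.8125:
  vertical leg: d = 1.6875 cm → contributes +48.5169 cm⁴
  horizontal leg (remainder): d = -1.3125 cm → contributes +16.2539 cm⁴
Total I = 64.7708 cm⁴.

I_x ≈ 64.77 cm⁴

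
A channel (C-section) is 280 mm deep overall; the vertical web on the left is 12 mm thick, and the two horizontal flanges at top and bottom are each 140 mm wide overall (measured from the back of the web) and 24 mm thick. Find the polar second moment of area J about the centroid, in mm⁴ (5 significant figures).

Break the section into simple shapes (no overlaps), measuring from the bottom-left corner of the bounding box.
Web: 12 × 280, A = 3 360 mm², y = 140 mm, Ī = 21 952 000 mm⁴.
Top flange (beyond web): 128 × 24, A = 3 072 mm², y = 268 mm, Ī = 147 456 mm⁴.
Bottom flange (beyond web): 128 × 24, A = 3 072 mm², y = 12 mm, Ī = 147 456 mm⁴.
By symmetry the centroid is at mid-height, ȳ = 140 mm.
Transfer each piece to the centroidal x-axis using Ī + A·d² with d = y − 140:
  web: d = 0 mm → contributes +21 952 000 mm⁴
  top flange (beyond web): d = 128 mm → contributes +50 479 104 mm⁴
  bottom flange (beyond web): d = -128 mm → contributes +50 479 104 mm⁴
Total I = 122 910 208 mm⁴.
For the y-axis: x̄ = 51.25253 mm.
Repeating about the centroidal y-axis gives I_y = 19 072 322 mm⁴.
Polar second moment: J = I_x + I_y = 141 982 530 mm⁴.

J ≈ 1.4198 × 10⁸ mm⁴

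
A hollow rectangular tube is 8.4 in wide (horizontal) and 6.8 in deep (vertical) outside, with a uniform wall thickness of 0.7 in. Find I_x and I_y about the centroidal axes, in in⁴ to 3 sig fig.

I_x ≈ 128 in⁴, I_y ≈ 182 in⁴

Split into non-overlapping primitives; take the origin at the lower-left of the bounding box.
Outer rectangle: 8.4 × 6.8, A = 57.12 in², y = 3.4 in, Ī = 220.1 in⁴.
Inner void (subtracted): 7 × 5.4, A = 37.8 in², y = 3.4 in, Ī = 91.854 in⁴.
By symmetry the centroid is at mid-height, ȳ = 3.4 in.
All pieces are centred on the centroidal x-axis, so I = ΣĪ (holes subtracted) = 128.25 in⁴.
Repeating about the centroidal y-axis gives I_y = 181.52 in⁴.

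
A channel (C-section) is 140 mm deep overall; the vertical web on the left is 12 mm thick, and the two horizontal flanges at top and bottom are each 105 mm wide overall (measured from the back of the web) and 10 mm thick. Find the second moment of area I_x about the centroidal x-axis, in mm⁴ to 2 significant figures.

Break the section into simple shapes (no overlaps), measuring from the bottom-left corner of the bounding box.
Web: 12 × 140, A = 1 680 mm², y = 70 mm, Ī = 2 744 000 mm⁴.
Top flange (beyond web): 93 × 10, A = 930 mm², y = 135 mm, Ī = 7 750 mm⁴.
Bottom flange (beyond web): 93 × 10, A = 930 mm², y = 5 mm, Ī = 7 750 mm⁴.
By symmetry the centroid is at mid-height, ȳ = 70 mm.
Transfer each piece to the centroidal x-axis using Ī + A·d² with d = y − 70:
  web: d = 0 mm → contributes +2 744 000 mm⁴
  top flange (beyond web): d = 65 mm → contributes +3 937 000 mm⁴
  bottom flange (beyond web): d = -65 mm → contributes +3 937 000 mm⁴
Total I = 10 618 000 mm⁴.

I_x ≈ 1.1 × 10⁷ mm⁴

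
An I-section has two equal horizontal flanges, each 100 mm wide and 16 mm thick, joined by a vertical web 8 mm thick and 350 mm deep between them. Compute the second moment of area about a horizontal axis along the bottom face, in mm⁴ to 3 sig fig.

I_base ≈ 3.55 × 10⁸ mm⁴

Decompose the section into non-overlapping parts with the origin at the bottom-left of its bounding rectangle.
Bottom flange: 100 × 16, A = 1 600 mm², y = 8 mm, Ī = 34 133 mm⁴.
Web: 8 × 350, A = 2 800 mm², y = 191 mm, Ī = 28 583 333 mm⁴.
Top flange: 100 × 16, A = 1 600 mm², y = 374 mm, Ī = 34 133 mm⁴.
Transfer each piece to the base of the section using Ī + A·d² with d = y − 0:
  bottom flange: d = 8 mm → contributes +136 533 mm⁴
  web: d = 191 mm → contributes +130 730 133 mm⁴
  top flange: d = 374 mm → contributes +223 835 733 mm⁴
Total I = 354 702 400 mm⁴.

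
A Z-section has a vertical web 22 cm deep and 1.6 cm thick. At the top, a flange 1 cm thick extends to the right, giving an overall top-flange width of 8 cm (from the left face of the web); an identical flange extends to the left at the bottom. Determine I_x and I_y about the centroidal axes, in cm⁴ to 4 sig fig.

I_x ≈ 2832 cm⁴, I_y ≈ 256.0 cm⁴

Treat the section as a set of non-overlapping primitives; coordinates are from the bounding-box lower-left.
Web: 1.6 × 22, A = 35.2 cm², y = 11 cm, Ī = 1419.73 cm⁴.
Top flange (beyond web): 6.4 × 1, A = 6.4 cm², y = 21.5 cm, Ī = 0.533333 cm⁴.
Bottom flange (beyond web): 6.4 × 1, A = 6.4 cm², y = 0.5 cm, Ī = 0.533333 cm⁴.
Centroid: ȳ = ΣA·y / ΣA = 11 cm.
Transfer each piece to the centroidal x-axis using Ī + A·d² with d = y − 11:
  web: d = 0 cm → contributes +1419.73 cm⁴
  top flange (beyond web): d = 10.5 cm → contributes +706.133 cm⁴
  bottom flange (beyond web): d = -10.5 cm → contributes +706.133 cm⁴
Total I = 2 832 cm⁴.
For the y-axis: x̄ = 7.2 cm.
Repeating about the centroidal y-axis gives I_y = 256 cm⁴.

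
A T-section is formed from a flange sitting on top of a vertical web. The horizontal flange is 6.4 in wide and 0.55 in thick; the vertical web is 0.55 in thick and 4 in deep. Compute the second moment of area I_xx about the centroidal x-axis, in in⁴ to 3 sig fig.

Decompose the section into non-overlapping parts with the origin at the bottom-left of its bounding rectangle.
Flange: 6.4 × 0.55, A = 3.52 in², y = 4.275 in, Ī = 0.088733 in⁴.
Web: 0.55 × 4, A = 2.2 in², y = 2 in, Ī = 2.9333 in⁴.
Centroid: ȳ = ΣA·y / ΣA = 3.4 in.
Transfer each piece to the centroidal x-axis using Ī + A·d² with d = y − 3.4:
  flange: d = 0.875 in → contributes +2.7837 in⁴
  web: d = -1.4 in → contributes +7.2453 in⁴
Total I = 10.029 in⁴.

I_xx ≈ 10.0 in⁴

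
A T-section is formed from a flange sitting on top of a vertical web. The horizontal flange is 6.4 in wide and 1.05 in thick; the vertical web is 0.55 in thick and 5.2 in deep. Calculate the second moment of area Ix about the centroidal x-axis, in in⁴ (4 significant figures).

Ix ≈ 26.65 in⁴

Treat the section as a set of non-overlapping primitives; coordinates are from the bounding-box lower-left.
Flange: 6.4 × 1.05, A = 6.72 in², y = 5.725 in, Ī = 0.6174 in⁴.
Web: 0.55 × 5.2, A = 2.86 in², y = 2.6 in, Ī = 6.44453 in⁴.
Centroid: ȳ = ΣA·y / ΣA = 4.79207 in.
Transfer each piece to the centroidal x-axis using Ī + A·d² with d = y − 4.79207:
  flange: d = 0.932933 in → contributes +6.46625 in⁴
  web: d = -2.19207 in → contributes +20.1873 in⁴
Total I = 26.6535 in⁴.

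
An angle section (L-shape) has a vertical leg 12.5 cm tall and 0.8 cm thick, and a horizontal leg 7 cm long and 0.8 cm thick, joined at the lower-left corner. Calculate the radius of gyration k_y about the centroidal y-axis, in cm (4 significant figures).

Decompose the section into non-overlapping parts with the origin at the bottom-left of its bounding rectangle.
Vertical leg: 0.8 × 12.5, A = 10 cm², x = 0.4 cm, Ī = 0.533333 cm⁴.
Horizontal leg (remainder): 6.2 × 0.8, A = 4.96 cm², x = 3.9 cm, Ī = 15.8885 cm⁴.
Centroid: x̄ = ΣA·x / ΣA = 1.56043 cm.
Transfer each piece to the centroidal y-axis using Ī + A·d² with d = x − 1.56043:
  vertical leg: d = -1.16043 cm → contributes +13.9993 cm⁴
  horizontal leg (remainder): d = 2.33957 cm → contributes +43.0376 cm⁴
Total I = 57.0368 cm⁴.
Radius of gyration: k = √(I/A) = √(57.0368 / 14.96) = 1.95259 cm.

k_y ≈ 1.953 cm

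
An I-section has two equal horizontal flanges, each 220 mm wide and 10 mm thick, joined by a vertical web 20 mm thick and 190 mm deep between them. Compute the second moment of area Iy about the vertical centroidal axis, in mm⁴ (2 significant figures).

Iy ≈ 1.8 × 10⁷ mm⁴

Decompose the section into non-overlapping parts with the origin at the bottom-left of its bounding rectangle.
Bottom flange: 220 × 10, A = 2 200 mm², x = 110 mm, Ī = 8 873 333 mm⁴.
Web: 20 × 190, A = 3 800 mm², x = 110 mm, Ī = 126 667 mm⁴.
Top flange: 220 × 10, A = 2 200 mm², x = 110 mm, Ī = 8 873 333 mm⁴.
By symmetry the centroid is at mid-width, x̄ = 110 mm.
All pieces are centred on the vertical centroidal axis, so I = ΣĪ = 17 873 333 mm⁴.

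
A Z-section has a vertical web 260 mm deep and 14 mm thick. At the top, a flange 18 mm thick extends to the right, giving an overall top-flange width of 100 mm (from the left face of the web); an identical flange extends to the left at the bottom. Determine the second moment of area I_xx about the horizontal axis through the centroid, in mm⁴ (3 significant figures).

Split into non-overlapping primitives; take the origin at the lower-left of the bounding box.
Web: 14 × 260, A = 3 640 mm², y = 130 mm, Ī = 20 505 333 mm⁴.
Top flange (beyond web): 86 × 18, A = 1 548 mm², y = 251 mm, Ī = 41 796 mm⁴.
Bottom flange (beyond web): 86 × 18, A = 1 548 mm², y = 9 mm, Ī = 41 796 mm⁴.
Centroid: ȳ = ΣA·y / ΣA = 130 mm.
Transfer each piece to the horizontal axis through the centroid using Ī + A·d² with d = y − 130:
  web: d = 0 mm → contributes +20 505 333 mm⁴
  top flange (beyond web): d = 121 mm → contributes +22 706 064 mm⁴
  bottom flange (beyond web): d = -121 mm → contributes +22 706 064 mm⁴
Total I = 65 917 461 mm⁴.

I_xx ≈ 6.59 × 10⁷ mm⁴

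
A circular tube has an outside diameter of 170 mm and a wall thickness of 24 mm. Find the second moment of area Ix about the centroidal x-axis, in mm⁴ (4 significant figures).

Ix ≈ 3.012 × 10⁷ mm⁴

Treat the section as a set of non-overlapping primitives; coordinates are from the bounding-box lower-left.
Outer circle: ⌀170, A = 22 698 mm², y = 85 mm, Ī = 40 998 275 mm⁴.
Bore (subtracted): ⌀122, A = 11689.9 mm², y = 85 mm, Ī = 10 874 498 mm⁴.
By symmetry the centroid is at mid-height, ȳ = 85 mm.
All pieces are centred on the centroidal x-axis, so I = ΣĪ (holes subtracted) = 30 123 777 mm⁴.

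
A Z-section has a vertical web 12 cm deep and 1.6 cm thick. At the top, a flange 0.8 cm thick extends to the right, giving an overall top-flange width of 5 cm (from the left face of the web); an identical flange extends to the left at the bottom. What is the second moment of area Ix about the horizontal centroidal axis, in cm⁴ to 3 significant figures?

Decompose the section into non-overlapping parts with the origin at the bottom-left of its bounding rectangle.
Web: 1.6 × 12, A = 19.2 cm², y = 6 cm, Ī = 230.4 cm⁴.
Top flange (beyond web): 3.4 × 0.8, A = 2.72 cm², y = 11.6 cm, Ī = 0.14507 cm⁴.
Bottom flange (beyond web): 3.4 × 0.8, A = 2.72 cm², y = 0.4 cm, Ī = 0.14507 cm⁴.
Centroid: ȳ = ΣA·y / ΣA = 6 cm.
Transfer each piece to the horizontal centroidal axis using Ī + A·d² with d = y − 6:
  web: d = 0 cm → contributes +230.4 cm⁴
  top flange (beyond web): d = 5.6 cm → contributes +85.444 cm⁴
  bottom flange (beyond web): d = -5.6 cm → contributes +85.444 cm⁴
Total I = 401.29 cm⁴.

Ix ≈ 401 cm⁴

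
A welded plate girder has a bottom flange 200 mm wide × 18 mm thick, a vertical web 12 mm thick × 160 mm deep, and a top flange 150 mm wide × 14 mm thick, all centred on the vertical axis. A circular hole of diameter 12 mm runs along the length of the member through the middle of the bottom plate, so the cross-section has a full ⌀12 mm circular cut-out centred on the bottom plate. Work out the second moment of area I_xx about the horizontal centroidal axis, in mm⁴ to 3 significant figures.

I_xx ≈ 4.56 × 10⁷ mm⁴

Break the section into simple shapes (no overlaps), measuring from the bottom-left corner of the bounding box.
Bottom plate: 200 × 18, A = 3 600 mm², y = 9 mm, Ī = 97 200 mm⁴.
Web plate: 12 × 160, A = 1 920 mm², y = 98 mm, Ī = 4 096 000 mm⁴.
Top plate: 150 × 14, A = 2 100 mm², y = 185 mm, Ī = 34 300 mm⁴.
Hole (subtracted): ⌀12, A = 113.1 mm², y = 9 mm, Ī = 1017.9 mm⁴.
Centroid: ȳ = ΣA·y / ΣA = 80.998 mm.
Transfer each piece to the horizontal centroidal axis using Ī + A·d² with d = y − 80.998:
  bottom plate: d = -71.998 mm → contributes +18 758 427 mm⁴
  web plate: d = 17.002 mm → contributes +4 651 028 mm⁴
  top plate: d = 104 mm → contributes +22 748 889 mm⁴
  hole: d = -71.998 mm → contributes −587 278 mm⁴
Total I = 45 571 065 mm⁴.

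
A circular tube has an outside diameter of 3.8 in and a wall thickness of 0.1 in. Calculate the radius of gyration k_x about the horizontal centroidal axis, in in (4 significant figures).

Decompose the section into non-overlapping parts with the origin at the bottom-left of its bounding rectangle.
Outer circle: ⌀3.8, A = 11.3411 in², y = 1.9 in, Ī = 10.2354 in⁴.
Bore (subtracted): ⌀3.6, A = 10.1788 in², y = 1.9 in, Ī = 8.2448 in⁴.
By symmetry the centroid is at mid-height, ȳ = 1.9 in.
All pieces are centred on the horizontal centroidal axis, so I = ΣĪ (holes subtracted) = 1.99059 in⁴.
Radius of gyration: k = √(I/A) = √(1.99059 / 1.16239) = 1.30863 in.

k_x ≈ 1.309 in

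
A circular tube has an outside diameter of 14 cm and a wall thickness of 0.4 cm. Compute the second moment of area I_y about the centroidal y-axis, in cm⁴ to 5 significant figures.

Split into non-overlapping primitives; take the origin at the lower-left of the bounding box.
Outer circle: ⌀14, A = 153.938 cm², x = 7 cm, Ī = 1885.741 cm⁴.
Bore (subtracted): ⌀13.2, A = 136.8478 cm², x = 7 cm, Ī = 1490.272 cm⁴.
By symmetry the centroid is at mid-width, x̄ = 7 cm.
All pieces are centred on the centroidal y-axis, so I = ΣĪ (holes subtracted) = 395.4687 cm⁴.

I_y ≈ 395.47 cm⁴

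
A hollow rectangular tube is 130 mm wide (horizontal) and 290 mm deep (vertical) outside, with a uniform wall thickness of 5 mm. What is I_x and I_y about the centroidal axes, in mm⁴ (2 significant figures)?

I_x ≈ 4.5 × 10⁷ mm⁴, I_y ≈ 1.3 × 10⁷ mm⁴

Split into non-overlapping primitives; take the origin at the lower-left of the bounding box.
Outer rectangle: 130 × 290, A = 37 700 mm², y = 145 mm, Ī = 264 214 167 mm⁴.
Inner void (subtracted): 120 × 280, A = 33 600 mm², y = 145 mm, Ī = 219 520 000 mm⁴.
By symmetry the centroid is at mid-height, ȳ = 145 mm.
All pieces are centred on the centroidal x-axis, so I = ΣĪ (holes subtracted) = 44 694 167 mm⁴.
Repeating about the centroidal y-axis gives I_y = 12 774 167 mm⁴.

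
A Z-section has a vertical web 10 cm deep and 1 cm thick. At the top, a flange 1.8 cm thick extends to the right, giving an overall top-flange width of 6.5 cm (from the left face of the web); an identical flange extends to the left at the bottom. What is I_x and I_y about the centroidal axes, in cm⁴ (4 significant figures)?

I_x ≈ 421.5 cm⁴, I_y ≈ 259.9 cm⁴

Break the section into simple shapes (no overlaps), measuring from the bottom-left corner of the bounding box.
Web: 1 × 10, A = 10 cm², y = 5 cm, Ī = 83.3333 cm⁴.
Top flange (beyond web): 5.5 × 1.8, A = 9.9 cm², y = 9.1 cm, Ī = 2.673 cm⁴.
Bottom flange (beyond web): 5.5 × 1.8, A = 9.9 cm², y = 0.9 cm, Ī = 2.673 cm⁴.
Centroid: ȳ = ΣA·y / ΣA = 5 cm.
Transfer each piece to the centroidal x-axis using Ī + A·d² with d = y − 5:
  web: d = 0 cm → contributes +83.3333 cm⁴
  top flange (beyond web): d = 4.1 cm → contributes +169.092 cm⁴
  bottom flange (beyond web): d = -4.1 cm → contributes +169.092 cm⁴
Total I = 421.517 cm⁴.
For the y-axis: x̄ = 6 cm.
Repeating about the centroidal y-axis gives I_y = 259.883 cm⁴.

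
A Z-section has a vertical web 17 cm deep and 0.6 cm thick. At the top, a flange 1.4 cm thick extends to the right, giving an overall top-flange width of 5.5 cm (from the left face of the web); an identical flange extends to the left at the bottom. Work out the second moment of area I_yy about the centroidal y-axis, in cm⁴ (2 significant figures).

I_yy ≈ 130 cm⁴

Split into non-overlapping primitives; take the origin at the lower-left of the bounding box.
Web: 0.6 × 17, A = 10.2 cm², x = 5.2 cm, Ī = 0.306 cm⁴.
Top flange (beyond web): 4.9 × 1.4, A = 6.86 cm², x = 7.95 cm, Ī = 13.73 cm⁴.
Bottom flange (beyond web): 4.9 × 1.4, A = 6.86 cm², x = 2.45 cm, Ī = 13.73 cm⁴.
Centroid: x̄ = ΣA·x / ΣA = 5.2 cm.
Transfer each piece to the centroidal y-axis using Ī + A·d² with d = x − 5.2:
  web: d = 0 cm → contributes +0.306 cm⁴
  top flange (beyond web): d = 2.75 cm → contributes +65.6 cm⁴
  bottom flange (beyond web): d = -2.75 cm → contributes +65.6 cm⁴
Total I = 131.5 cm⁴.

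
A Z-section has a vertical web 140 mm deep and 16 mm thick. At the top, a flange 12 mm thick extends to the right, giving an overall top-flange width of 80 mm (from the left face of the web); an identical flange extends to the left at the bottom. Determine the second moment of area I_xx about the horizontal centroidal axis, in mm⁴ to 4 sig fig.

Treat the section as a set of non-overlapping primitives; coordinates are from the bounding-box lower-left.
Web: 16 × 140, A = 2 240 mm², y = 70 mm, Ī = 3 658 667 mm⁴.
Top flange (beyond web): 64 × 12, A = 768 mm², y = 134 mm, Ī = 9 216 mm⁴.
Bottom flange (beyond web): 64 × 12, A = 768 mm², y = 6 mm, Ī = 9 216 mm⁴.
Centroid: ȳ = ΣA·y / ΣA = 70 mm.
Transfer each piece to the horizontal centroidal axis using Ī + A·d² with d = y − 70:
  web: d = 0 mm → contributes +3 658 667 mm⁴
  top flange (beyond web): d = 64 mm → contributes +3 154 944 mm⁴
  bottom flange (beyond web): d = -64 mm → contributes +3 154 944 mm⁴
Total I = 9 968 555 mm⁴.

I_xx ≈ 9.969 × 10⁶ mm⁴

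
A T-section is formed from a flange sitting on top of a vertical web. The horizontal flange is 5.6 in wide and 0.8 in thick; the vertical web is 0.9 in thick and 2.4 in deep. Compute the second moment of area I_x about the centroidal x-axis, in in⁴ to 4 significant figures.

I_x ≈ 5.007 in⁴

Treat the section as a set of non-overlapping primitives; coordinates are from the bounding-box lower-left.
Flange: 5.6 × 0.8, A = 4.48 in², y = 2.8 in, Ī = 0.238933 in⁴.
Web: 0.9 × 2.4, A = 2.16 in², y = 1.2 in, Ī = 1.0368 in⁴.
Centroid: ȳ = ΣA·y / ΣA = 2.27952 in.
Transfer each piece to the centroidal x-axis using Ī + A·d² with d = y − 2.27952:
  flange: d = 0.520482 in → contributes +1.45257 in⁴
  web: d = -1.07952 in → contributes +3.55398 in⁴
Total I = 5.00655 in⁴.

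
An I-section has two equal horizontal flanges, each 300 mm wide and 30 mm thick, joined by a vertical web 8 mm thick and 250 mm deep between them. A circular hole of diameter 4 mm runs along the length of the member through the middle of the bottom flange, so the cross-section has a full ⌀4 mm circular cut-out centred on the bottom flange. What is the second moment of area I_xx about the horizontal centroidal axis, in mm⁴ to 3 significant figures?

I_xx ≈ 3.64 × 10⁸ mm⁴

Split into non-overlapping primitives; take the origin at the lower-left of the bounding box.
Bottom flange: 300 × 30, A = 9 000 mm², y = 15 mm, Ī = 675 000 mm⁴.
Web: 8 × 250, A = 2 000 mm², y = 155 mm, Ī = 10 416 667 mm⁴.
Top flange: 300 × 30, A = 9 000 mm², y = 295 mm, Ī = 675 000 mm⁴.
Hole (subtracted): ⌀4, A = 12.566 mm², y = 15 mm, Ī = 12.566 mm⁴.
Centroid: ȳ = ΣA·y / ΣA = 155.09 mm.
Transfer each piece to the horizontal centroidal axis using Ī + A·d² with d = y − 155.09:
  bottom flange: d = -140.09 mm → contributes +177 296 880 mm⁴
  web: d = -0.08802 mm → contributes +10 416 682 mm⁴
  top flange: d = 139.91 mm → contributes +176 853 260 mm⁴
  hole: d = -140.09 mm → contributes −246 623 mm⁴
Total I = 364 320 198 mm⁴.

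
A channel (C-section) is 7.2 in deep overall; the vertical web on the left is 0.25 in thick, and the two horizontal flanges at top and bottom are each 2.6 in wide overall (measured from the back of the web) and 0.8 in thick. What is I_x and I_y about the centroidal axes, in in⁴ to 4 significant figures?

Split into non-overlapping primitives; take the origin at the lower-left of the bounding box.
Web: 0.25 × 7.2, A = 1.8 in², y = 3.6 in, Ī = 7.776 in⁴.
Top flange (beyond web): 2.35 × 0.8, A = 1.88 in², y = 6.8 in, Ī = 0.100267 in⁴.
Bottom flange (beyond web): 2.35 × 0.8, A = 1.88 in², y = 0.4 in, Ī = 0.100267 in⁴.
By symmetry the centroid is at mid-height, ȳ = 3.6 in.
Transfer each piece to the centroidal x-axis using Ī + A·d² with d = y − 3.6:
  web: d = 0 in → contributes +7.776 in⁴
  top flange (beyond web): d = 3.2 in → contributes +19.3515 in⁴
  bottom flange (beyond web): d = -3.2 in → contributes +19.3515 in⁴
Total I = 46.4789 in⁴.
For the y-axis: x̄ = 1.00414 in.
Repeating about the centroidal y-axis gives I_y = 3.79694 in⁴.

I_x ≈ 46.48 in⁴, I_y ≈ 3.797 in⁴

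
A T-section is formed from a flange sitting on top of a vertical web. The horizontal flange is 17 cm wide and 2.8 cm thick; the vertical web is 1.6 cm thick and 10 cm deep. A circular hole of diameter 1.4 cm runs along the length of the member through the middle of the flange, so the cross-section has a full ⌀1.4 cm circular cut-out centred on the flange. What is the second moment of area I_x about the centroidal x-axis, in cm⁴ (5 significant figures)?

I_x ≈ 650.64 cm⁴

Treat the section as a set of non-overlapping primitives; coordinates are from the bounding-box lower-left.
Flange: 17 × 2.8, A = 47.6 cm², y = 11.4 cm, Ī = 31.09867 cm⁴.
Web: 1.6 × 10, A = 16 cm², y = 5 cm, Ī = 133.3333 cm⁴.
Hole (subtracted): ⌀1.4, A = 1.53938 cm², y = 11.4 cm, Ī = 0.1885741 cm⁴.
Centroid: ȳ = ΣA·y / ΣA = 9.75 cm.
Transfer each piece to the centroidal x-axis using Ī + A·d² with d = y − 9.75:
  flange: d = 1.65 cm → contributes +160.6896 cm⁴
  web: d = -4.75 cm → contributes +494.3334 cm⁴
  hole: d = 1.65 cm → contributes −4.379535 cm⁴
Total I = 650.6435 cm⁴.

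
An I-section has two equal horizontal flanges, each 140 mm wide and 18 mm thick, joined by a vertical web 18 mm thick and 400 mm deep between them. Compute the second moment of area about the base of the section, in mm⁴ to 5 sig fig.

Decompose the section into non-overlapping parts with the origin at the bottom-left of its bounding rectangle.
Bottom flange: 140 × 18, A = 2 520 mm², y = 9 mm, Ī = 68 040 mm⁴.
Web: 18 × 400, A = 7 200 mm², y = 218 mm, Ī = 96 000 000 mm⁴.
Top flange: 140 × 18, A = 2 520 mm², y = 427 mm, Ī = 68 040 mm⁴.
Transfer each piece to the base of the section using Ī + A·d² with d = y − 0:
  bottom flange: d = 9 mm → contributes +272 160 mm⁴
  web: d = 218 mm → contributes +438 172 800 mm⁴
  top flange: d = 427 mm → contributes +459 537 120 mm⁴
Total I = 897 982 080 mm⁴.

I_base ≈ 8.9798 × 10⁸ mm⁴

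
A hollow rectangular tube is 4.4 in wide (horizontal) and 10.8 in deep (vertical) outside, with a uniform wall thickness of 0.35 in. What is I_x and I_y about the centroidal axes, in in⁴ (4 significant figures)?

Break the section into simple shapes (no overlaps), measuring from the bottom-left corner of the bounding box.
Outer rectangle: 4.4 × 10.8, A = 47.52 in², y = 5.4 in, Ī = 461.894 in⁴.
Inner void (subtracted): 3.7 × 10.1, A = 37.37 in², y = 5.4 in, Ī = 317.676 in⁴.
By symmetry the centroid is at mid-height, ȳ = 5.4 in.
All pieces are centred on the centroidal x-axis, so I = ΣĪ (holes subtracted) = 144.218 in⁴.
Repeating about the centroidal y-axis gives I_y = 34.0327 in⁴.

I_x ≈ 144.2 in⁴, I_y ≈ 34.03 in⁴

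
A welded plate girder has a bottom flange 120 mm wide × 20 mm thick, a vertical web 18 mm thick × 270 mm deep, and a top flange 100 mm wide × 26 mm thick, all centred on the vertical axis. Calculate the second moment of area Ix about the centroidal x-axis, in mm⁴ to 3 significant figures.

Split into non-overlapping primitives; take the origin at the lower-left of the bounding box.
Bottom plate: 120 × 20, A = 2 400 mm², y = 10 mm, Ī = 80 000 mm⁴.
Web plate: 18 × 270, A = 4 860 mm², y = 155 mm, Ī = 29 524 500 mm⁴.
Top plate: 100 × 26, A = 2 600 mm², y = 303 mm, Ī = 146 467 mm⁴.
Centroid: ȳ = ΣA·y / ΣA = 158.73 mm.
Transfer each piece to the centroidal x-axis using Ī + A·d² with d = y − 158.73:
  bottom plate: d = -148.73 mm → contributes +53 171 078 mm⁴
  web plate: d = -3.7323 mm → contributes +29 592 198 mm⁴
  top plate: d = 144.27 mm → contributes +54 260 743 mm⁴
Total I = 137 024 020 mm⁴.

Ix ≈ 1.37 × 10⁸ mm⁴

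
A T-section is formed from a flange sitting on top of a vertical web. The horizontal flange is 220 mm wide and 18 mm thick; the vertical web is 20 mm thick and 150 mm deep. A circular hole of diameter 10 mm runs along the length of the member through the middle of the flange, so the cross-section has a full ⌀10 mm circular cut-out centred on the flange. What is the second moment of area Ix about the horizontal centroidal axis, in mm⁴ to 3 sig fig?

Break the section into simple shapes (no overlaps), measuring from the bottom-left corner of the bounding box.
Flange: 220 × 18, A = 3 960 mm², y = 159 mm, Ī = 106 920 mm⁴.
Web: 20 × 150, A = 3 000 mm², y = 75 mm, Ī = 5 625 000 mm⁴.
Hole (subtracted): ⌀10, A = 78.54 mm², y = 159 mm, Ī = 490.87 mm⁴.
Centroid: ȳ = ΣA·y / ΣA = 122.38 mm.
Transfer each piece to the horizontal centroidal axis using Ī + A·d² with d = y − 122.38:
  flange: d = 36.62 mm → contributes +5 417 416 mm⁴
  web: d = -47.38 mm → contributes +12 359 555 mm⁴
  hole: d = 36.62 mm → contributes −105 815 mm⁴
Total I = 17 671 155 mm⁴.

Ix ≈ 1.77 × 10⁷ mm⁴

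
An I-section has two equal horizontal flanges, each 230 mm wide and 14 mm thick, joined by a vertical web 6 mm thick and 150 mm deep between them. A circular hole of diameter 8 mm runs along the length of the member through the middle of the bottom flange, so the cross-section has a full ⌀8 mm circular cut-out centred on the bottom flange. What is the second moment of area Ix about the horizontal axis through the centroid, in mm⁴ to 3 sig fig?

Split into non-overlapping primitives; take the origin at the lower-left of the bounding box.
Bottom flange: 230 × 14, A = 3 220 mm², y = 7 mm, Ī = 52 593 mm⁴.
Web: 6 × 150, A = 900 mm², y = 89 mm, Ī = 1 687 500 mm⁴.
Top flange: 230 × 14, A = 3 220 mm², y = 171 mm, Ī = 52 593 mm⁴.
Hole (subtracted): ⌀8, A = 50.265 mm², y = 7 mm, Ī = 201.06 mm⁴.
Centroid: ȳ = ΣA·y / ΣA = 89.565 mm.
Transfer each piece to the horizontal axis through the centroid using Ī + A·d² with d = y − 89.565:
  bottom flange: d = -82.565 mm → contributes +22 003 490 mm⁴
  web: d = -0.56542 mm → contributes +1 687 788 mm⁴
  top flange: d = 81.435 mm → contributes +21 406 315 mm⁴
  hole: d = -82.565 mm → contributes −342 863 mm⁴
Total I = 44 754 730 mm⁴.

Ix ≈ 4.48 × 10⁷ mm⁴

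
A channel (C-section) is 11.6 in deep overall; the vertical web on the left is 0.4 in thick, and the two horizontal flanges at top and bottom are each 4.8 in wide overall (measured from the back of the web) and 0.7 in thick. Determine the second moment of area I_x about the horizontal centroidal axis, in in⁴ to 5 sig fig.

Decompose the section into non-overlapping parts with the origin at the bottom-left of its bounding rectangle.
Web: 0.4 × 11.6, A = 4.64 in², y = 5.8 in, Ī = 52.02987 in⁴.
Top flange (beyond web): 4.4 × 0.7, A = 3.08 in², y = 11.25 in, Ī = 0.1257667 in⁴.
Bottom flange (beyond web): 4.4 × 0.7, A = 3.08 in², y = 0.35 in, Ī = 0.1257667 in⁴.
By symmetry the centroid is at mid-height, ȳ = 5.8 in.
Transfer each piece to the horizontal centroidal axis using Ī + A·d² with d = y − 5.8:
  web: d = 0 in → contributes +52.02987 in⁴
  top flange (beyond web): d = 5.45 in → contributes +91.60947 in⁴
  bottom flange (beyond web): d = -5.45 in → contributes +91.60947 in⁴
Total I = 235.2488 in⁴.

I_x ≈ 235.25 in⁴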